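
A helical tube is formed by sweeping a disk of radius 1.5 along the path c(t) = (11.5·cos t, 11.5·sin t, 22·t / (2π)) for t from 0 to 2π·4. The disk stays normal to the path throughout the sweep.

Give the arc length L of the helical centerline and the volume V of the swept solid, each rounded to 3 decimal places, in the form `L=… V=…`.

L=302.126 V=2135.605

2πR = 2π·11.5 = 72.256631
per-turn = √(72.256631² + 22²) = √(5221.0207 + 484) = √5705.0207 = 75.531588
L = 4 × 75.531588 = 302.126350
V = π·1.5² × L = 7.068583 × 302.126350 = 2135.605327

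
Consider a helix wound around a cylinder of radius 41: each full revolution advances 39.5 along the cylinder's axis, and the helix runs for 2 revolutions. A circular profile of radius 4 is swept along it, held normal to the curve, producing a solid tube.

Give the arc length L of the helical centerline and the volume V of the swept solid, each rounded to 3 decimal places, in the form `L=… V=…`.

L=521.243 V=26200.512

2πR = 2π·41 = 257.610598
per-turn = √(257.610598² + 39.5²) = √(66363.2200 + 1560.25) = √67923.4700 = 260.621315
L = 2 × 260.621315 = 521.242631
V = π·4² × L = 50.265482 × 521.242631 = 26200.512305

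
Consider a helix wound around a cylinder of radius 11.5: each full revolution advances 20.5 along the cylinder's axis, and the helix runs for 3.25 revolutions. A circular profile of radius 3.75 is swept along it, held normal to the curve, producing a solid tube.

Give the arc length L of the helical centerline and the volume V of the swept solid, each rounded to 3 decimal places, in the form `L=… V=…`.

L=244.102 V=10784.108

2πR = 2π·11.5 = 72.256631
per-turn = √(72.256631² + 20.5²) = √(5221.0207 + 420.25) = √5641.2707 = 75.108393
L = 3.25 × 75.108393 = 244.102278
V = π·3.75² × L = 44.178647 × 244.102278 = 10784.108291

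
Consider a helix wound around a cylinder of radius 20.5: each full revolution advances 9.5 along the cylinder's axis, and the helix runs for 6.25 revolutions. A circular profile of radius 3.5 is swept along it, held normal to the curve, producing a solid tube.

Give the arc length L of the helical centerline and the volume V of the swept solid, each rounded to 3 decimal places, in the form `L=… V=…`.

2πR = 2π·20.5 = 128.805299
per-turn = √(128.805299² + 9.5²) = √(16590.8050 + 90.25) = √16681.0550 = 129.155159
L = 6.25 × 129.155159 = 807.219741
V = π·3.5² × L = 38.484510 × 807.219741 = 31065.456214

L=807.220 V=31065.456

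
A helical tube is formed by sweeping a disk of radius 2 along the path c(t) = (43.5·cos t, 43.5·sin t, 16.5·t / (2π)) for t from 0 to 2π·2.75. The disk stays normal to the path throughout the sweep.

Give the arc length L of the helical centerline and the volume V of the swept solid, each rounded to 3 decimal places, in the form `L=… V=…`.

L=752.994 V=9462.407

2πR = 2π·43.5 = 273.318561
per-turn = √(273.318561² + 16.5²) = √(74703.0357 + 272.25) = √74975.2857 = 273.816153
L = 2.75 × 273.816153 = 752.994421
V = π·2² × L = 12.566371 × 752.994421 = 9462.406966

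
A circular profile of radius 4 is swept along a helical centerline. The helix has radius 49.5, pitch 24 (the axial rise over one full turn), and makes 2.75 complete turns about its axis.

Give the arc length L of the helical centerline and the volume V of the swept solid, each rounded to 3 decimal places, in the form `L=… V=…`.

2πR = 2π·49.5 = 311.017673
per-turn = √(311.017673² + 24²) = √(96731.9927 + 576) = √97307.9927 = 311.942291
L = 2.75 × 311.942291 = 857.841299
V = π·4² × L = 50.265482 × 857.841299 = 43119.806789

L=857.841 V=43119.807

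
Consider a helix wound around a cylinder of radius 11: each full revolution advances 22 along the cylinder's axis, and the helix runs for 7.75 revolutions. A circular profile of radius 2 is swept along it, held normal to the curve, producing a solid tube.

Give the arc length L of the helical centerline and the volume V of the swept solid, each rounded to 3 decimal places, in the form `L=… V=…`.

2πR = 2π·11 = 69.115038
per-turn = √(69.115038² + 22²) = √(4776.8885 + 484) = √5260.8885 = 72.531983
L = 7.75 × 72.531983 = 562.122867
V = π·2² × L = 12.566371 × 562.122867 = 7063.844275

L=562.123 V=7063.844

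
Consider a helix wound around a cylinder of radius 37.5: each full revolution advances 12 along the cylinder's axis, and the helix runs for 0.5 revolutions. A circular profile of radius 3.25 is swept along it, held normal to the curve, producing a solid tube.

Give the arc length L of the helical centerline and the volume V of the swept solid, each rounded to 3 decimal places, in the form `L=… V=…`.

L=117.962 V=3914.355

2πR = 2π·37.5 = 235.619449
per-turn = √(235.619449² + 12²) = √(55516.5248 + 144) = √55660.5248 = 235.924829
L = 0.5 × 235.924829 = 117.962414
V = π·3.25² × L = 33.183072 × 117.962414 = 3914.355335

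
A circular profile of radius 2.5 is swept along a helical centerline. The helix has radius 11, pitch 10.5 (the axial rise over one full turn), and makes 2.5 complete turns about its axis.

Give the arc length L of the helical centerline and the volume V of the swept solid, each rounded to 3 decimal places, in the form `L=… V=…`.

2πR = 2π·11 = 69.115038
per-turn = √(69.115038² + 10.5²) = √(4776.8885 + 110.25) = √4887.1385 = 69.908072
L = 2.5 × 69.908072 = 174.770180
V = π·2.5² × L = 19.634954 × 174.770180 = 3431.604459

L=174.770 V=3431.604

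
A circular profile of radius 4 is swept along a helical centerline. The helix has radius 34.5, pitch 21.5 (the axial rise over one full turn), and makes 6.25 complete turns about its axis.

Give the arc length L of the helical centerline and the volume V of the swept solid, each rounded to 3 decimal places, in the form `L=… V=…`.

2πR = 2π·34.5 = 216.769893
per-turn = √(216.769893² + 21.5²) = √(46989.1866 + 462.25) = √47451.4366 = 217.833506
L = 6.25 × 217.833506 = 1361.459416
V = π·4² × L = 50.265482 × 1361.459416 = 68434.414372

L=1361.459 V=68434.414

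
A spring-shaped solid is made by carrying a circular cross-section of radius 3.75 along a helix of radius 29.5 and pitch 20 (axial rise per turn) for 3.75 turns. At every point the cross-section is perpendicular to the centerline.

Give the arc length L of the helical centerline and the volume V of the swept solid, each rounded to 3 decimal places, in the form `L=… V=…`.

2πR = 2π·29.5 = 185.353967
per-turn = √(185.353967² + 20²) = √(34356.0929 + 400) = √34756.0929 = 186.429861
L = 3.75 × 186.429861 = 699.111977
V = π·3.75² × L = 44.178647 × 699.111977 = 30885.821039

L=699.112 V=30885.821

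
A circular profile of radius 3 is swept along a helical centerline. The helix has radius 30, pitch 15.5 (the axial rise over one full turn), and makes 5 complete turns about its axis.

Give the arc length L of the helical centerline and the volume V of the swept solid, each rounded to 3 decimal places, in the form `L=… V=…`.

L=945.659 V=26737.874

2πR = 2π·30 = 188.495559
per-turn = √(188.495559² + 15.5²) = √(35530.5758 + 240.25) = √35770.8258 = 189.131768
L = 5 × 189.131768 = 945.658842
V = π·3² × L = 28.274334 × 945.658842 = 26737.873847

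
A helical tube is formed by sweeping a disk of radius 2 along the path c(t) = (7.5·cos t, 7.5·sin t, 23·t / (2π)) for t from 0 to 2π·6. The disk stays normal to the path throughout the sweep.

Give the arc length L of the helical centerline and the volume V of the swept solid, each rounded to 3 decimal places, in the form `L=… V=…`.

L=314.623 V=3953.672

2πR = 2π·7.5 = 47.123890
per-turn = √(47.123890² + 23²) = √(2220.6610 + 529) = √2749.6610 = 52.437210
L = 6 × 52.437210 = 314.623260
V = π·2² × L = 12.566371 × 314.623260 = 3953.672487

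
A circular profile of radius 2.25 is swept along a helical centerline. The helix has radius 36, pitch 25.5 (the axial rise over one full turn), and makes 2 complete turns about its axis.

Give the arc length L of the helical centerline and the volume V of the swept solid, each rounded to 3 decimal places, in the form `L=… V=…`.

L=455.255 V=7240.518

2πR = 2π·36 = 226.194671
per-turn = √(226.194671² + 25.5²) = √(51164.0292 + 650.25) = √51814.2792 = 227.627501
L = 2 × 227.627501 = 455.255002
V = π·2.25² × L = 15.904313 × 455.255002 = 7240.517960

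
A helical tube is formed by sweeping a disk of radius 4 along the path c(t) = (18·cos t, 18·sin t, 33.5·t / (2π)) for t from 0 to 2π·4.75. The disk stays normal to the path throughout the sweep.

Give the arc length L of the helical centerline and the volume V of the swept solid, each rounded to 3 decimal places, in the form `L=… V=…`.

2πR = 2π·18 = 113.097336
per-turn = √(113.097336² + 33.5²) = √(12791.0073 + 1122.25) = √13913.2573 = 117.954471
L = 4.75 × 117.954471 = 560.283739
V = π·4² × L = 50.265482 × 560.283739 = 28162.932442

L=560.284 V=28162.932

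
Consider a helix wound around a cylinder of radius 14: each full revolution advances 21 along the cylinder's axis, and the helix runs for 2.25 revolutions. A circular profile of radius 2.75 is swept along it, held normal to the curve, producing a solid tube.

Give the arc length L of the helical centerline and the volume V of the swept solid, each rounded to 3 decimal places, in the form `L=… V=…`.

2πR = 2π·14 = 87.964594
per-turn = √(87.964594² + 21²) = √(7737.7699 + 441) = √8178.7699 = 90.436552
L = 2.25 × 90.436552 = 203.482241
V = π·2.75² × L = 23.758294 × 203.482241 = 4834.390994

L=203.482 V=4834.391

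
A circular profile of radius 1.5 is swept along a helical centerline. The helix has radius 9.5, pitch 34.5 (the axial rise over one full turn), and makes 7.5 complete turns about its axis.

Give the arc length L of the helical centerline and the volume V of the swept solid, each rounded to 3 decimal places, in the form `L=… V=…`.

L=517.075 V=3654.985

2πR = 2π·9.5 = 59.690260
per-turn = √(59.690260² + 34.5²) = √(3562.9272 + 1190.25) = √4753.1772 = 68.943290
L = 7.5 × 68.943290 = 517.074672
V = π·1.5² × L = 7.068583 × 517.074672 = 3654.985483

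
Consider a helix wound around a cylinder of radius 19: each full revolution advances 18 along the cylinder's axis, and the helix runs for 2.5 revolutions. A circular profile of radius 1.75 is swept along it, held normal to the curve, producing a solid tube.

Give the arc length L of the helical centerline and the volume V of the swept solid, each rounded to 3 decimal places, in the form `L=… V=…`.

L=301.825 V=2903.894

2πR = 2π·19 = 119.380521
per-turn = √(119.380521² + 18²) = √(14251.7088 + 324) = √14575.7088 = 120.729900
L = 2.5 × 120.729900 = 301.824750
V = π·1.75² × L = 9.621128 × 301.824750 = 2903.894403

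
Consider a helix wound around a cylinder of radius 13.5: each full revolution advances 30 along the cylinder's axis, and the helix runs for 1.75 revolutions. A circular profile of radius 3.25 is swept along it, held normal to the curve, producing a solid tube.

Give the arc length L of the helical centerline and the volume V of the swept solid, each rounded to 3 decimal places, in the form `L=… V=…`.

2πR = 2π·13.5 = 84.823002
per-turn = √(84.823002² + 30²) = √(7194.9416 + 900) = √8094.9416 = 89.971893
L = 1.75 × 89.971893 = 157.450814
V = π·3.25² × L = 33.183072 × 157.450814 = 5224.701745

L=157.451 V=5224.702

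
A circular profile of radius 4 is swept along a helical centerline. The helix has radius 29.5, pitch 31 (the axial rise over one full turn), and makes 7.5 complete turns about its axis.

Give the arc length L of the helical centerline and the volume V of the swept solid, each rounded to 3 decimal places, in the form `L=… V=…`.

2πR = 2π·29.5 = 185.353967
per-turn = √(185.353967² + 31²) = √(34356.0929 + 961) = √35317.0929 = 187.928425
L = 7.5 × 187.928425 = 1409.463187
V = π·4² × L = 50.265482 × 1409.463187 = 70847.347123

L=1409.463 V=70847.347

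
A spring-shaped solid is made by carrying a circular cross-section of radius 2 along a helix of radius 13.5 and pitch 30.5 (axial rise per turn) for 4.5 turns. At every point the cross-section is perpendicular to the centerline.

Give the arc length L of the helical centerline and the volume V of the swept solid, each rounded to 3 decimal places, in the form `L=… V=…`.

L=405.629 V=5097.288

2πR = 2π·13.5 = 84.823002
per-turn = √(84.823002² + 30.5²) = √(7194.9416 + 930.25) = √8125.1916 = 90.139845
L = 4.5 × 90.139845 = 405.629301
V = π·2² × L = 12.566371 × 405.629301 = 5097.288132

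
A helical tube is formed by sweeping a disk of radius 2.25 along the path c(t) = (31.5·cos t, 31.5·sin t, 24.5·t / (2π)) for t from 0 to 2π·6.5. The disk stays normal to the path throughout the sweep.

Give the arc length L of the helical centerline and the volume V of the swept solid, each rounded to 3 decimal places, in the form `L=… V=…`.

2πR = 2π·31.5 = 197.920337
per-turn = √(197.920337² + 24.5²) = √(39172.4599 + 600.25) = √39772.7099 = 199.430965
L = 6.5 × 199.430965 = 1296.301274
V = π·2.25² × L = 15.904313 × 1296.301274 = 20616.780950

L=1296.301 V=20616.781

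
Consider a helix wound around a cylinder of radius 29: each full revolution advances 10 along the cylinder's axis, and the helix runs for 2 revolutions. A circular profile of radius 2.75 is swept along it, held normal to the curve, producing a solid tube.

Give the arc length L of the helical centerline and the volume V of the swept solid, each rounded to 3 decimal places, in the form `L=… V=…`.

L=364.973 V=8671.139

2πR = 2π·29 = 182.212374
per-turn = √(182.212374² + 10²) = √(33201.3492 + 100) = √33301.3492 = 182.486573
L = 2 × 182.486573 = 364.973145
V = π·2.75² × L = 23.758294 × 364.973145 = 8671.139451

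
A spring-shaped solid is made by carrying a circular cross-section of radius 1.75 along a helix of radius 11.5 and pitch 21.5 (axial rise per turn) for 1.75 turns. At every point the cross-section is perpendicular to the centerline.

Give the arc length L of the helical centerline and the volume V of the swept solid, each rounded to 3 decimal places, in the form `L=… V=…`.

L=131.928 V=1269.297

2πR = 2π·11.5 = 72.256631
per-turn = √(72.256631² + 21.5²) = √(5221.0207 + 462.25) = √5683.2707 = 75.387471
L = 1.75 × 75.387471 = 131.928074
V = π·1.75² × L = 9.621128 × 131.928074 = 1269.296817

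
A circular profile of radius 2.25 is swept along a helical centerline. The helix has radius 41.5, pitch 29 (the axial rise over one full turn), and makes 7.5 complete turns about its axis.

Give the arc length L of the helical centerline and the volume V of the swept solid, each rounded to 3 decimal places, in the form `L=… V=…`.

2πR = 2π·41.5 = 260.752190
per-turn = √(260.752190² + 29²) = √(67991.7047 + 841) = √68832.7047 = 262.359876
L = 7.5 × 262.359876 = 1967.699073
V = π·2.25² × L = 15.904313 × 1967.699073 = 31294.901565

L=1967.699 V=31294.902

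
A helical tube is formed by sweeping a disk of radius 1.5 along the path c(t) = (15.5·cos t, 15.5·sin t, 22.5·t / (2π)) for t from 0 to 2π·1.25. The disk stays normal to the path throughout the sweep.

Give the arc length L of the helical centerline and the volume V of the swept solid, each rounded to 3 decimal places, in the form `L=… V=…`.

2πR = 2π·15.5 = 97.389372
per-turn = √(97.389372² + 22.5²) = √(9484.6898 + 506.25) = √9990.9398 = 99.954689
L = 1.25 × 99.954689 = 124.943361
V = π·1.5² × L = 7.068583 × 124.943361 = 883.172577

L=124.943 V=883.173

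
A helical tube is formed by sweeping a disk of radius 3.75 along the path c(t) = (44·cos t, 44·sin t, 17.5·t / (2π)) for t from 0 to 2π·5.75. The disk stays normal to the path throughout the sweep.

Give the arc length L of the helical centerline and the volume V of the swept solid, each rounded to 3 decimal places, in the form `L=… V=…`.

L=1592.827 V=70368.963

2πR = 2π·44 = 276.460154
per-turn = √(276.460154² + 17.5²) = √(76430.2165 + 306.25) = √76736.4665 = 277.013477
L = 5.75 × 277.013477 = 1592.827493
V = π·3.75² × L = 44.178647 × 1592.827493 = 70368.963062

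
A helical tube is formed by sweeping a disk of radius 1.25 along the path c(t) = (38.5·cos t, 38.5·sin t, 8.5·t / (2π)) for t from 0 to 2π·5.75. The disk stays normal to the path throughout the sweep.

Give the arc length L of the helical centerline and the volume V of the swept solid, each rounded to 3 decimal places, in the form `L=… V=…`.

L=1391.799 V=6831.975

2πR = 2π·38.5 = 241.902634
per-turn = √(241.902634² + 8.5²) = √(58516.8845 + 72.25) = √58589.1345 = 242.051925
L = 5.75 × 242.051925 = 1391.798570
V = π·1.25² × L = 4.908739 × 1391.798570 = 6831.975254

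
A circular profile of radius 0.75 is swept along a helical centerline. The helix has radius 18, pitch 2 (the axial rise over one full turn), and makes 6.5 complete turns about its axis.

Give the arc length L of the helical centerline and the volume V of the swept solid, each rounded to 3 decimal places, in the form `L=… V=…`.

2πR = 2π·18 = 113.097336
per-turn = √(113.097336² + 2²) = √(12791.0073 + 4) = √12795.0073 = 113.115018
L = 6.5 × 113.115018 = 735.247617
V = π·0.75² × L = 1.767146 × 735.247617 = 1299.289788

L=735.248 V=1299.290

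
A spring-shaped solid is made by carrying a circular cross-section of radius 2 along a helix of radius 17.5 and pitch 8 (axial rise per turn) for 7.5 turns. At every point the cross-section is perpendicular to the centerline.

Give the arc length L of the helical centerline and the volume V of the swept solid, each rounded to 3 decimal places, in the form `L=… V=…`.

2πR = 2π·17.5 = 109.955743
per-turn = √(109.955743² + 8²) = √(12090.2654 + 64) = √12154.2654 = 110.246385
L = 7.5 × 110.246385 = 826.847887
V = π·2² × L = 12.566371 × 826.847887 = 10390.476990

L=826.848 V=10390.477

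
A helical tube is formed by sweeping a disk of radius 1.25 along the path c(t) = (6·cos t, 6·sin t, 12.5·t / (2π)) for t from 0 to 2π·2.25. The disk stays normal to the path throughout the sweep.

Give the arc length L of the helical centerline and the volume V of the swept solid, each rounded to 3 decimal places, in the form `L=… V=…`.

L=89.364 V=438.665

2πR = 2π·6 = 37.699112
per-turn = √(37.699112² + 12.5²) = √(1421.2230 + 156.25) = √1577.4730 = 39.717415
L = 2.25 × 39.717415 = 89.364183
V = π·1.25² × L = 4.908739 × 89.364183 = 438.665408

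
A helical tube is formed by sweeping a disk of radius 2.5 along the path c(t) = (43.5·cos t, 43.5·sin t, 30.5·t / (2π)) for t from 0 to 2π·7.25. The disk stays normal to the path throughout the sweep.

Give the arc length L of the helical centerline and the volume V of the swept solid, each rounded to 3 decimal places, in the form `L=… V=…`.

L=1993.859 V=39149.334

2πR = 2π·43.5 = 273.318561
per-turn = √(273.318561² + 30.5²) = √(74703.0357 + 930.25) = √75633.2857 = 275.015065
L = 7.25 × 275.015065 = 1993.859218
V = π·2.5² × L = 19.634954 × 1993.859218 = 39149.334192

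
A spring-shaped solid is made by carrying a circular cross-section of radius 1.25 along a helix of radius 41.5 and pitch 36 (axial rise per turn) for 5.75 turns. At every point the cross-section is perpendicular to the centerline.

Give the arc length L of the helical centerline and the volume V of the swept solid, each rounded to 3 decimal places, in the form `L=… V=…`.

L=1513.547 V=7429.607

2πR = 2π·41.5 = 260.752190
per-turn = √(260.752190² + 36²) = √(67991.7047 + 1296) = √69287.7047 = 263.225578
L = 5.75 × 263.225578 = 1513.547071
V = π·1.25² × L = 4.908739 × 1513.547071 = 7429.606813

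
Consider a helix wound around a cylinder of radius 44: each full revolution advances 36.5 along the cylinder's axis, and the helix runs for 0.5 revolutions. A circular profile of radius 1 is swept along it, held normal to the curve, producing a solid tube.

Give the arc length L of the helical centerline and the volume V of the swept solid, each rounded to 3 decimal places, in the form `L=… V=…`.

L=139.430 V=438.031

2πR = 2π·44 = 276.460154
per-turn = √(276.460154² + 36.5²) = √(76430.2165 + 1332.25) = √77762.4665 = 278.859223
L = 0.5 × 278.859223 = 139.429612
V = π·1² × L = 3.141593 × 139.429612 = 438.031044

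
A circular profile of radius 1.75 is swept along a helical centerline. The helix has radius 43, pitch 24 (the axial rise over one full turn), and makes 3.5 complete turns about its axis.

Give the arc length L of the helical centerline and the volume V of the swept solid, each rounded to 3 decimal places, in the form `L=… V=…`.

2πR = 2π·43 = 270.176968
per-turn = √(270.176968² + 24²) = √(72995.5942 + 576) = √73571.5942 = 271.240842
L = 3.5 × 271.240842 = 949.342946
V = π·1.75² × L = 9.621128 × 949.342946 = 9133.749522

L=949.343 V=9133.750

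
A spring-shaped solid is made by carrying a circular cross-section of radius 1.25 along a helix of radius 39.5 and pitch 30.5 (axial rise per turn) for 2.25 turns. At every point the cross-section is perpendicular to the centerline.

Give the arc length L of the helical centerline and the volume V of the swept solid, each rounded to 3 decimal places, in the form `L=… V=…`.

2πR = 2π·39.5 = 248.185820
per-turn = √(248.185820² + 30.5²) = √(61596.2011 + 930.25) = √62526.4511 = 250.052897
L = 2.25 × 250.052897 = 562.619017
V = π·1.25² × L = 4.908739 × 562.619017 = 2761.749643

L=562.619 V=2761.750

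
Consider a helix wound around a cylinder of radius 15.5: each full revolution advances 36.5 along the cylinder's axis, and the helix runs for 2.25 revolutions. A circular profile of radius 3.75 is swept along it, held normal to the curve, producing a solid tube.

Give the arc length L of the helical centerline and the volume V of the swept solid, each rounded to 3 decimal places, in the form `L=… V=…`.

L=234.010 V=10338.252

2πR = 2π·15.5 = 97.389372
per-turn = √(97.389372² + 36.5²) = √(9484.6898 + 1332.25) = √10816.9398 = 104.004518
L = 2.25 × 104.004518 = 234.010166
V = π·3.75² × L = 44.178647 × 234.010166 = 10338.252455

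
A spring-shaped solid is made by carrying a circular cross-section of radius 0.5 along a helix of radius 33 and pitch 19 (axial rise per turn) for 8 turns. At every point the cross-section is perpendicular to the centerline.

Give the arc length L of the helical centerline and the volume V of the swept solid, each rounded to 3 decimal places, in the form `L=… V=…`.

2πR = 2π·33 = 207.345115
per-turn = √(207.345115² + 19²) = √(42991.9968 + 361) = √43352.9968 = 208.213825
L = 8 × 208.213825 = 1665.710597
V = π·0.5² × L = 0.785398 × 1665.710597 = 1308.246044

L=1665.711 V=1308.246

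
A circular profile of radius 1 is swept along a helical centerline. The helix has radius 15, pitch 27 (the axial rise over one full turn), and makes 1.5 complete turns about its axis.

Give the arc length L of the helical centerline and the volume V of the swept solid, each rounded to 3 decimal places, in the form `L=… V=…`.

2πR = 2π·15 = 94.247780
per-turn = √(94.247780² + 27²) = √(8882.6440 + 729) = √9611.6440 = 98.038992
L = 1.5 × 98.038992 = 147.058488
V = π·1² × L = 3.141593 × 147.058488 = 461.997866

L=147.058 V=461.998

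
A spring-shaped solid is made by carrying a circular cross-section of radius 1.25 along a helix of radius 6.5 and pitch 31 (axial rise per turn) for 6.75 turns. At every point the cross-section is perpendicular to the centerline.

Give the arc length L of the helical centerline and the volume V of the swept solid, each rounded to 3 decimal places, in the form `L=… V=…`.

2πR = 2π·6.5 = 40.840704
per-turn = √(40.840704² + 31²) = √(1667.9631 + 961) = √2628.9631 = 51.273416
L = 6.75 × 51.273416 = 346.095555
V = π·1.25² × L = 4.908739 × 346.095555 = 1698.892583

L=346.096 V=1698.893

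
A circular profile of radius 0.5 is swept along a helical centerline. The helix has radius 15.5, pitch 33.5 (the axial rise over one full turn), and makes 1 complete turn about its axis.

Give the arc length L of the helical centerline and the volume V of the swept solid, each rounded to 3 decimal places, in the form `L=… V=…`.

2πR = 2π·15.5 = 97.389372
per-turn = √(97.389372² + 33.5²) = √(9484.6898 + 1122.25) = √10606.9398 = 102.989999
L = 1 × 102.989999 = 102.989999
V = π·0.5² × L = 0.785398 × 102.989999 = 80.888156

L=102.990 V=80.888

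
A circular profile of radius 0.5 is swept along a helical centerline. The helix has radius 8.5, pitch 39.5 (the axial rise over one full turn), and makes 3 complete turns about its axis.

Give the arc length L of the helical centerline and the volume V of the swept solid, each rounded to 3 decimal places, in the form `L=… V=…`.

2πR = 2π·8.5 = 53.407075
per-turn = √(53.407075² + 39.5²) = √(2852.3157 + 1560.25) = √4412.5657 = 66.427146
L = 3 × 66.427146 = 199.281437
V = π·0.5² × L = 0.785398 × 199.281437 = 156.515274

L=199.281 V=156.515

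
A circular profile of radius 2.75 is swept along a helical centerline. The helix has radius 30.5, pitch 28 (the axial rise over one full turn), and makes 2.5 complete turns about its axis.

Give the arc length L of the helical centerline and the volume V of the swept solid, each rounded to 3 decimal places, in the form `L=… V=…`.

L=484.180 V=11503.284

2πR = 2π·30.5 = 191.637152
per-turn = √(191.637152² + 28²) = √(36724.7980 + 784) = √37508.7980 = 193.671882
L = 2.5 × 193.671882 = 484.179706
V = π·2.75² × L = 23.758294 × 484.179706 = 11503.284010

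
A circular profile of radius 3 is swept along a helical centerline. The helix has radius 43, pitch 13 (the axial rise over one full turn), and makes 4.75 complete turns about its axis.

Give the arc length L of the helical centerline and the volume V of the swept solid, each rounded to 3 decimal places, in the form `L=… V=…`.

2πR = 2π·43 = 270.176968
per-turn = √(270.176968² + 13²) = √(72995.5942 + 169) = √73164.5942 = 270.489545
L = 4.75 × 270.489545 = 1284.825340
V = π·3² × L = 28.274334 × 1284.825340 = 36327.580657

L=1284.825 V=36327.581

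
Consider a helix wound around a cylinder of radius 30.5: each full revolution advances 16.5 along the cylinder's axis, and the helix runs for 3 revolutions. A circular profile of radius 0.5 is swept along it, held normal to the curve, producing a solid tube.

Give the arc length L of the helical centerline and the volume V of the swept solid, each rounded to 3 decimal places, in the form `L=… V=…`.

L=577.039 V=453.205

2πR = 2π·30.5 = 191.637152
per-turn = √(191.637152² + 16.5²) = √(36724.7980 + 272.25) = √36997.0480 = 192.346167
L = 3 × 192.346167 = 577.038501
V = π·0.5² × L = 0.785398 × 577.038501 = 453.204979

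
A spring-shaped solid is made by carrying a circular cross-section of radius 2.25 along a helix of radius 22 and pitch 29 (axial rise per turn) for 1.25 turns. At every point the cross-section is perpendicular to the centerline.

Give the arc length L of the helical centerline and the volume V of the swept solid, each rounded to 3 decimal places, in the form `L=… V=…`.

L=176.549 V=2807.894

2πR = 2π·22 = 138.230077
per-turn = √(138.230077² + 29²) = √(19107.5541 + 841) = √19948.5541 = 141.239350
L = 1.25 × 141.239350 = 176.549188
V = π·2.25² × L = 15.904313 × 176.549188 = 2807.893513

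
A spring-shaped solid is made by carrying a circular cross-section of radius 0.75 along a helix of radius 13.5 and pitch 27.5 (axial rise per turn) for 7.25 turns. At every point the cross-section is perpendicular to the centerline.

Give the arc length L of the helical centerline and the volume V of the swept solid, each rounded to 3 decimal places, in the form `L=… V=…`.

2πR = 2π·13.5 = 84.823002
per-turn = √(84.823002² + 27.5²) = √(7194.9416 + 756.25) = √7951.1916 = 89.169454
L = 7.25 × 89.169454 = 646.478545
V = π·0.75² × L = 1.767146 × 646.478545 = 1142.421889

L=646.479 V=1142.422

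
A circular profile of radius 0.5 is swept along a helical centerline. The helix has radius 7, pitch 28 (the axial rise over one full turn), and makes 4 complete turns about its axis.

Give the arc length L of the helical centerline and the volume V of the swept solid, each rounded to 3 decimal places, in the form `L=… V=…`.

L=208.555 V=163.799

2πR = 2π·7 = 43.982297
per-turn = √(43.982297² + 28²) = √(1934.4425 + 784) = √2718.4425 = 52.138685
L = 4 × 52.138685 = 208.554740
V = π·0.5² × L = 0.785398 × 208.554740 = 163.798509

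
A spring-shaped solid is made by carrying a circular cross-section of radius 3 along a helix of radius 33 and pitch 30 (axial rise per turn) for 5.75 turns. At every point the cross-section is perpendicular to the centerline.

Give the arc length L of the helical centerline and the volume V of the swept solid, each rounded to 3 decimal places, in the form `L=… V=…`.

2πR = 2π·33 = 207.345115
per-turn = √(207.345115² + 30²) = √(42991.9968 + 900) = √43891.9968 = 209.504169
L = 5.75 × 209.504169 = 1204.648971
V = π·3² × L = 28.274334 × 1204.648971 = 34060.647216

L=1204.649 V=34060.647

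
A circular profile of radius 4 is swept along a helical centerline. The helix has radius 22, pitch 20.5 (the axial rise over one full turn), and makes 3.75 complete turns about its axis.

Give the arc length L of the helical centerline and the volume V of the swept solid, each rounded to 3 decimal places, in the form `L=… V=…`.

L=524.032 V=26340.731

2πR = 2π·22 = 138.230077
per-turn = √(138.230077² + 20.5²) = √(19107.5541 + 420.25) = √19527.8041 = 139.741920
L = 3.75 × 139.741920 = 524.032199
V = π·4² × L = 50.265482 × 524.032199 = 26340.731299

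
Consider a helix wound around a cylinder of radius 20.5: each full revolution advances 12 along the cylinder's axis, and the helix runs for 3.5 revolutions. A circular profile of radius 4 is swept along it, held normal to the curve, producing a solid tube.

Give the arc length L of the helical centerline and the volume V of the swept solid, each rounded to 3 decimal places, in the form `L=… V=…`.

L=452.771 V=22758.741

2πR = 2π·20.5 = 128.805299
per-turn = √(128.805299² + 12²) = √(16590.8050 + 144) = √16734.8050 = 129.363074
L = 3.5 × 129.363074 = 452.770760
V = π·4² × L = 50.265482 × 452.770760 = 22758.740701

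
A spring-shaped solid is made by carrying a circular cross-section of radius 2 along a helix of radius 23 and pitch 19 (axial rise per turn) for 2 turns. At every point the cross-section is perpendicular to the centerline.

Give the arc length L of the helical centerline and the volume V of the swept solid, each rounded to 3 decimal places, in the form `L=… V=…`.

2πR = 2π·23 = 144.513262
per-turn = √(144.513262² + 19²) = √(20884.0829 + 361) = √21245.0829 = 145.756931
L = 2 × 145.756931 = 291.513862
V = π·2² × L = 12.566371 × 291.513862 = 3663.271227

L=291.514 V=3663.271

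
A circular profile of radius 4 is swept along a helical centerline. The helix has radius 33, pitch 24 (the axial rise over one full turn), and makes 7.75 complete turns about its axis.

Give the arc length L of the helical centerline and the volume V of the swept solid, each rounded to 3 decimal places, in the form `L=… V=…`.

2πR = 2π·33 = 207.345115
per-turn = √(207.345115² + 24²) = √(42991.9968 + 576) = √43567.9968 = 208.729482
L = 7.75 × 208.729482 = 1617.653488
V = π·4² × L = 50.265482 × 1617.653488 = 81312.133005

L=1617.653 V=81312.133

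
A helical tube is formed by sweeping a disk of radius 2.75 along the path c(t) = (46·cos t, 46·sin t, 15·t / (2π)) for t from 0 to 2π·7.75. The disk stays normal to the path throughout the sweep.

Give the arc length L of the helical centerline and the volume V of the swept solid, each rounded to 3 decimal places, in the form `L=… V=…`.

L=2242.970 V=53289.145

2πR = 2π·46 = 289.026524
per-turn = √(289.026524² + 15²) = √(83536.3317 + 225) = √83761.3317 = 289.415500
L = 7.75 × 289.415500 = 2242.970125
V = π·2.75² × L = 23.758294 × 2242.970125 = 53289.144659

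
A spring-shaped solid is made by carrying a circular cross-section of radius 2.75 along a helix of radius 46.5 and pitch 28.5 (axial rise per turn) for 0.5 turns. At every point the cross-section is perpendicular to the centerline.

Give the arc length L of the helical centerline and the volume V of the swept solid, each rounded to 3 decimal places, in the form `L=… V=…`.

L=146.777 V=3487.181

2πR = 2π·46.5 = 292.168117
per-turn = √(292.168117² + 28.5²) = √(85362.2085 + 812.25) = √86174.4585 = 293.554864
L = 0.5 × 293.554864 = 146.777432
V = π·2.75² × L = 23.758294 × 146.777432 = 3487.181453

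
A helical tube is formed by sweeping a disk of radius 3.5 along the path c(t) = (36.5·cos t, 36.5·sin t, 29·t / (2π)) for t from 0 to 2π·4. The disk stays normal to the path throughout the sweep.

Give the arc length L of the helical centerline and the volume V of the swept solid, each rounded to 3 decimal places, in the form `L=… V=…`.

L=924.650 V=35584.709

2πR = 2π·36.5 = 229.336264
per-turn = √(229.336264² + 29²) = √(52595.1219 + 841) = √53436.1219 = 231.162544
L = 4 × 231.162544 = 924.650177
V = π·3.5² × L = 38.484510 × 924.650177 = 35584.708986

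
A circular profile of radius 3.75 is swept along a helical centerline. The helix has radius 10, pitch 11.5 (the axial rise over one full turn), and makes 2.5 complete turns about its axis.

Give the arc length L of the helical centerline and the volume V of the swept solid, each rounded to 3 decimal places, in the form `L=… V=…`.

2πR = 2π·10 = 62.831853
per-turn = √(62.831853² + 11.5²) = √(3947.8418 + 132.25) = √4080.0918 = 63.875596
L = 2.5 × 63.875596 = 159.688990
V = π·3.75² × L = 44.178647 × 159.688990 = 7054.843466

L=159.689 V=7054.843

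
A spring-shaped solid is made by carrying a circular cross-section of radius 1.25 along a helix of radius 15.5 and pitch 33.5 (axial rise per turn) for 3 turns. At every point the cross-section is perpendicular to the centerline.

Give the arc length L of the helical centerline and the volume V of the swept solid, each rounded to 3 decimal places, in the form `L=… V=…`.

2πR = 2π·15.5 = 97.389372
per-turn = √(97.389372² + 33.5²) = √(9484.6898 + 1122.25) = √10606.9398 = 102.989999
L = 3 × 102.989999 = 308.969996
V = π·1.25² × L = 4.908739 × 308.969996 = 1516.652922

L=308.970 V=1516.653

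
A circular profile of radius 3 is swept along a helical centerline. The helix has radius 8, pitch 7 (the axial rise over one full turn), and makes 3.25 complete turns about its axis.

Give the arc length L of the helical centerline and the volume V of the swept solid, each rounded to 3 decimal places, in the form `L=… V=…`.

L=164.939 V=4663.549

2πR = 2π·8 = 50.265482
per-turn = √(50.265482² + 7²) = √(2526.6187 + 49) = √2575.6187 = 50.750554
L = 3.25 × 50.750554 = 164.939300
V = π·3² × L = 28.274334 × 164.939300 = 4663.548848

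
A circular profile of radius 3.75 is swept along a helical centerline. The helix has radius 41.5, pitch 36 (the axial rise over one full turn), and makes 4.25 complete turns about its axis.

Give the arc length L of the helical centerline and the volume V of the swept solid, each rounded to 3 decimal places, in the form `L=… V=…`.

L=1118.709 V=49423.037

2πR = 2π·41.5 = 260.752190
per-turn = √(260.752190² + 36²) = √(67991.7047 + 1296) = √69287.7047 = 263.225578
L = 4.25 × 263.225578 = 1118.708705
V = π·3.75² × L = 44.178647 × 1118.708705 = 49423.036625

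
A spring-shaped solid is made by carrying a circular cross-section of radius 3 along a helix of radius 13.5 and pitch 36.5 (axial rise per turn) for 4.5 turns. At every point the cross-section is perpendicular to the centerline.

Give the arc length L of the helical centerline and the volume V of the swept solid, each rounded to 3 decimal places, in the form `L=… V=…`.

2πR = 2π·13.5 = 84.823002
per-turn = √(84.823002² + 36.5²) = √(7194.9416 + 1332.25) = √8527.1916 = 92.342794
L = 4.5 × 92.342794 = 415.542573
V = π·3² × L = 28.274334 × 415.542573 = 11749.189455

L=415.543 V=11749.189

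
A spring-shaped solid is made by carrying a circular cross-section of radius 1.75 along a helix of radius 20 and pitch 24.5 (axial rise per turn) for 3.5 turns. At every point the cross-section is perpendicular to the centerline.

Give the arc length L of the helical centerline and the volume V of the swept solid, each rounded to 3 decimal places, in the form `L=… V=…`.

2πR = 2π·20 = 125.663706
per-turn = √(125.663706² + 24.5²) = √(15791.3670 + 600.25) = √16391.6170 = 128.029751
L = 3.5 × 128.029751 = 448.104127
V = π·1.75² × L = 9.621128 × 448.104127 = 4311.266941

L=448.104 V=4311.267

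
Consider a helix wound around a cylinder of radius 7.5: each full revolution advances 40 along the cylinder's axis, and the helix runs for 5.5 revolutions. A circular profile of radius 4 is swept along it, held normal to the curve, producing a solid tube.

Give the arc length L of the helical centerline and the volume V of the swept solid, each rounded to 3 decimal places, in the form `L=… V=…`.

L=339.963 V=17088.416

2πR = 2π·7.5 = 47.123890
per-turn = √(47.123890² + 40²) = √(2220.6610 + 1600) = √3820.6610 = 61.811496
L = 5.5 × 61.811496 = 339.963226
V = π·4² × L = 50.265482 × 339.963226 = 17088.415567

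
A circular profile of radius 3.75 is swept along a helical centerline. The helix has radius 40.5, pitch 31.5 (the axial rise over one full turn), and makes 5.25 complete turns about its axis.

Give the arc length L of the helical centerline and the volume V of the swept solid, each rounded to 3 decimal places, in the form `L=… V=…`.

L=1346.159 V=59471.484

2πR = 2π·40.5 = 254.469005
per-turn = √(254.469005² + 31.5²) = √(64754.4745 + 992.25) = √65746.7245 = 256.411241
L = 5.25 × 256.411241 = 1346.159015
V = π·3.75² × L = 44.178647 × 1346.159015 = 59471.483509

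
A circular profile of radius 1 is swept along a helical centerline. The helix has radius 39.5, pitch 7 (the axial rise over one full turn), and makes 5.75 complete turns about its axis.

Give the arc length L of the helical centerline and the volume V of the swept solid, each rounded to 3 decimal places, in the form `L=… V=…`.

L=1427.636 V=4485.051

2πR = 2π·39.5 = 248.185820
per-turn = √(248.185820² + 7²) = √(61596.2011 + 49) = √61645.2011 = 248.284516
L = 5.75 × 248.284516 = 1427.635969
V = π·1² × L = 3.141593 × 1427.635969 = 4485.050673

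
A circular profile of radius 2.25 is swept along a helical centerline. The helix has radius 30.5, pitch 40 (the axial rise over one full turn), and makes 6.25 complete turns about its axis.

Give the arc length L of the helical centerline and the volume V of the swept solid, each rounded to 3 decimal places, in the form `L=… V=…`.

L=1223.545 V=19459.643

2πR = 2π·30.5 = 191.637152
per-turn = √(191.637152² + 40²) = √(36724.7980 + 1600) = √38324.7980 = 195.767204
L = 6.25 × 195.767204 = 1223.545022
V = π·2.25² × L = 15.904313 × 1223.545022 = 19459.642766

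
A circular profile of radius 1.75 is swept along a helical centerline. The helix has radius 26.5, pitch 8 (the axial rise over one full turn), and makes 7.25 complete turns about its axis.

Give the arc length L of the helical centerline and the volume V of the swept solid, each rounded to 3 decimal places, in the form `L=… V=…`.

2πR = 2π·26.5 = 166.504411
per-turn = √(166.504411² + 8²) = √(27723.7188 + 64) = √27787.7188 = 166.696487
L = 7.25 × 166.696487 = 1208.549530
V = π·1.75² × L = 9.621128 × 1208.549530 = 11627.609124

L=1208.550 V=11627.609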